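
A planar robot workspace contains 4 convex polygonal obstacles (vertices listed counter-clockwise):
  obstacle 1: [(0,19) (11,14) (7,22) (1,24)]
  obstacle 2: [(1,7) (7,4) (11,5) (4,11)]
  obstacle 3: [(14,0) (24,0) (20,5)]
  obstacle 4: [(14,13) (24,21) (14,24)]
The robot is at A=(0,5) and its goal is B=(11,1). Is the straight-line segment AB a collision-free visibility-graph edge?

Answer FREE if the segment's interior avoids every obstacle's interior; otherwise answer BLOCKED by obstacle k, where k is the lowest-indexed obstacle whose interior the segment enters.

Obstacle 1 [(0,19) (11,14) (7,22) (1,24)]:
  edge (0,19)–(11,14): clear
  edge (11,14)–(7,22): clear
  edge (7,22)–(1,24): clear
  edge (1,24)–(0,19): clear
  midpoint (11/2,3) outside
  → clear
Obstacle 2 [(1,7) (7,4) (11,5) (4,11)]:
  edge (1,7)–(7,4): clear
  edge (7,4)–(11,5): clear
  edge (11,5)–(4,11): clear
  edge (4,11)–(1,7): clear
  midpoint (11/2,3) outside
  → clear
Obstacle 3 [(14,0) (24,0) (20,5)]:
  edge (14,0)–(24,0): clear
  edge (24,0)–(20,5): clear
  edge (20,5)–(14,0): clear
  midpoint (11/2,3) outside
  → clear
Obstacle 4 [(14,13) (24,21) (14,24)]:
  edge (14,13)–(24,21): clear
  edge (24,21)–(14,24): clear
  edge (14,24)–(14,13): clear
  midpoint (11/2,3) outside
  → clear

FREE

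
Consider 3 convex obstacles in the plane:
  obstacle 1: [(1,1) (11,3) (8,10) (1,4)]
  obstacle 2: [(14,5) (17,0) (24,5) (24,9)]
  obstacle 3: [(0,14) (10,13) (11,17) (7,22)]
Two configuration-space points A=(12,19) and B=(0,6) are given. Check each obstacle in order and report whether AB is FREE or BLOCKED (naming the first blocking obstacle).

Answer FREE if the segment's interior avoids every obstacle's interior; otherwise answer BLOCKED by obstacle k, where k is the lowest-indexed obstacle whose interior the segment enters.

Obstacle 1 [(1,1) (11,3) (8,10) (1,4)]:
  edge (1,1)–(11,3): clear
  edge (11,3)–(8,10): clear
  edge (8,10)–(1,4): clear
  edge (1,4)–(1,1): clear
  midpoint (6,25/2) outside
  → clear
Obstacle 2 [(14,5) (17,0) (24,5) (24,9)]:
  edge (14,5)–(17,0): clear
  edge (17,0)–(24,5): clear
  edge (24,5)–(24,9): clear
  edge (24,9)–(14,5): clear
  midpoint (6,25/2) outside
  → clear
Obstacle 3 [(0,14) (10,13) (11,17) (7,22)]:
  edge (0,14)–(10,13): crosses AB
  edge (10,13)–(11,17): clear
  edge (11,17)–(7,22): crosses AB
  edge (7,22)–(0,14): clear
  → BLOCKED

BLOCKED by obstacle 3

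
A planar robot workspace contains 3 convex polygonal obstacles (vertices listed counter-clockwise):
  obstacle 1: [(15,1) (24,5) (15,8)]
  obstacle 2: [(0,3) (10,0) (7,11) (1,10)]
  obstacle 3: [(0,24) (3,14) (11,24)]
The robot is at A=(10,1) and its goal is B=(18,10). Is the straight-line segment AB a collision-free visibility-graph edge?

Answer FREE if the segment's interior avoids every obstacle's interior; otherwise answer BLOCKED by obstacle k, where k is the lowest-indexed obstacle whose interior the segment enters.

Obstacle 1 [(15,1) (24,5) (15,8)]:
  edge (15,1)–(24,5): clear
  edge (24,5)–(15,8): crosses AB
  edge (15,8)–(15,1): crosses AB
  → BLOCKED
Obstacle 2 [(0,3) (10,0) (7,11) (1,10)]:
  edge (0,3)–(10,0): clear
  edge (10,0)–(7,11): clear
  edge (7,11)–(1,10): clear
  edge (1,10)–(0,3): clear
  midpoint (14,11/2) outside
  → clear
Obstacle 3 [(0,24) (3,14) (11,24)]:
  edge (0,24)–(3,14): clear
  edge (3,14)–(11,24): clear
  edge (11,24)–(0,24): clear
  midpoint (14,11/2) outside
  → clear

BLOCKED by obstacle 1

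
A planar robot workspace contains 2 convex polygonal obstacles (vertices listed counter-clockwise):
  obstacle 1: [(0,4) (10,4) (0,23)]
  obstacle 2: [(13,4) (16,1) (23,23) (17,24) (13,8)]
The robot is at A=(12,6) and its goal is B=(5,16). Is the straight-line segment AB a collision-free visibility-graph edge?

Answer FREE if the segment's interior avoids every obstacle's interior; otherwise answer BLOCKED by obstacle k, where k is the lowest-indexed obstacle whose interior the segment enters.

Obstacle 1 [(0,4) (10,4) (0,23)]:
  edge (0,4)–(10,4): clear
  edge (10,4)–(0,23): clear
  edge (0,23)–(0,4): clear
  midpoint (17/2,11) outside
  → clear
Obstacle 2 [(13,4) (16,1) (23,23) (17,24) (13,8)]:
  edge (13,4)–(16,1): clear
  edge (16,1)–(23,23): clear
  edge (23,23)–(17,24): clear
  edge (17,24)–(13,8): clear
  edge (13,8)–(13,4): clear
  midpoint (17/2,11) outside
  → clear

FREE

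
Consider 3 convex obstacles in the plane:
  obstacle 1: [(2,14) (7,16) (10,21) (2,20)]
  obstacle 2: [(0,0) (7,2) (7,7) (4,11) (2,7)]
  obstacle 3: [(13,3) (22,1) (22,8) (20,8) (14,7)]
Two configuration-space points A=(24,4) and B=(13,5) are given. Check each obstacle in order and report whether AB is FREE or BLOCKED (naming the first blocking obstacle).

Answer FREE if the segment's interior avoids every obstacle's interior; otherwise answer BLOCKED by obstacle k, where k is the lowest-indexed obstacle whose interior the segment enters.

BLOCKED by obstacle 3

Obstacle 1 [(2,14) (7,16) (10,21) (2,20)]:
  edge (2,14)–(7,16): clear
  edge (7,16)–(10,21): clear
  edge (10,21)–(2,20): clear
  edge (2,20)–(2,14): clear
  midpoint (37/2,9/2) outside
  → clear
Obstacle 2 [(0,0) (7,2) (7,7) (4,11) (2,7)]:
  edge (0,0)–(7,2): clear
  edge (7,2)–(7,7): clear
  edge (7,7)–(4,11): clear
  edge (4,11)–(2,7): clear
  edge (2,7)–(0,0): clear
  midpoint (37/2,9/2) outside
  → clear
Obstacle 3 [(13,3) (22,1) (22,8) (20,8) (14,7)]:
  edge (13,3)–(22,1): clear
  edge (22,1)–(22,8): crosses AB
  edge (22,8)–(20,8): clear
  edge (20,8)–(14,7): clear
  edge (14,7)–(13,3): crosses AB
  → BLOCKED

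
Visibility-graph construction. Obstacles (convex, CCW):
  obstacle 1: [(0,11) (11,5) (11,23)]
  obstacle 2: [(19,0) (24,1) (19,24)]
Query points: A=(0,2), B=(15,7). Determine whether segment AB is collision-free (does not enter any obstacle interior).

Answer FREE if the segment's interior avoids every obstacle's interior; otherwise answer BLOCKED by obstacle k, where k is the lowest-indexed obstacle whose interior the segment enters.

Obstacle 1 [(0,11) (11,5) (11,23)]:
  edge (0,11)–(11,5): crosses AB
  edge (11,5)–(11,23): crosses AB
  edge (11,23)–(0,11): clear
  → BLOCKED
Obstacle 2 [(19,0) (24,1) (19,24)]:
  edge (19,0)–(24,1): clear
  edge (24,1)–(19,24): clear
  edge (19,24)–(19,0): clear
  midpoint (15/2,9/2) outside
  → clear

BLOCKED by obstacle 1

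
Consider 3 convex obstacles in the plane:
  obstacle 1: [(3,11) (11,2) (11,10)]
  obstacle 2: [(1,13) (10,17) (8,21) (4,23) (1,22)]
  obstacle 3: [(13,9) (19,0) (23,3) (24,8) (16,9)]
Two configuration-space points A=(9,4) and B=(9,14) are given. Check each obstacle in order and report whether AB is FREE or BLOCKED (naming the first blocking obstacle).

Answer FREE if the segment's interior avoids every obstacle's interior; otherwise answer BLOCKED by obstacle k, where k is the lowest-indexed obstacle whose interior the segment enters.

BLOCKED by obstacle 1

Obstacle 1 [(3,11) (11,2) (11,10)]:
  edge (3,11)–(11,2): crosses AB
  edge (11,2)–(11,10): clear
  edge (11,10)–(3,11): crosses AB
  → BLOCKED
Obstacle 2 [(1,13) (10,17) (8,21) (4,23) (1,22)]:
  edge (1,13)–(10,17): clear
  edge (10,17)–(8,21): clear
  edge (8,21)–(4,23): clear
  edge (4,23)–(1,22): clear
  edge (1,22)–(1,13): clear
  midpoint (9,9) outside
  → clear
Obstacle 3 [(13,9) (19,0) (23,3) (24,8) (16,9)]:
  edge (13,9)–(19,0): clear
  edge (19,0)–(23,3): clear
  edge (23,3)–(24,8): clear
  edge (24,8)–(16,9): clear
  edge (16,9)–(13,9): clear
  midpoint (9,9) outside
  → clear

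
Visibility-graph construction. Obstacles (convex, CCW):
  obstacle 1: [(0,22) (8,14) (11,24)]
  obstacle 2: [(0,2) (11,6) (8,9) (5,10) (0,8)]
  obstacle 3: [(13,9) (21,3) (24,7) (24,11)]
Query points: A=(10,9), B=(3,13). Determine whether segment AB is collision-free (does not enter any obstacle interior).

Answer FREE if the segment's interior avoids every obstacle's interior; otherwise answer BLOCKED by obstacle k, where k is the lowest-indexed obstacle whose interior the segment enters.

FREE

Obstacle 1 [(0,22) (8,14) (11,24)]:
  edge (0,22)–(8,14): clear
  edge (8,14)–(11,24): clear
  edge (11,24)–(0,22): clear
  midpoint (13/2,11) outside
  → clear
Obstacle 2 [(0,2) (11,6) (8,9) (5,10) (0,8)]:
  edge (0,2)–(11,6): clear
  edge (11,6)–(8,9): clear
  edge (8,9)–(5,10): clear
  edge (5,10)–(0,8): clear
  edge (0,8)–(0,2): clear
  midpoint (13/2,11) outside
  → clear
Obstacle 3 [(13,9) (21,3) (24,7) (24,11)]:
  edge (13,9)–(21,3): clear
  edge (21,3)–(24,7): clear
  edge (24,7)–(24,11): clear
  edge (24,11)–(13,9): clear
  midpoint (13/2,11) outside
  → clear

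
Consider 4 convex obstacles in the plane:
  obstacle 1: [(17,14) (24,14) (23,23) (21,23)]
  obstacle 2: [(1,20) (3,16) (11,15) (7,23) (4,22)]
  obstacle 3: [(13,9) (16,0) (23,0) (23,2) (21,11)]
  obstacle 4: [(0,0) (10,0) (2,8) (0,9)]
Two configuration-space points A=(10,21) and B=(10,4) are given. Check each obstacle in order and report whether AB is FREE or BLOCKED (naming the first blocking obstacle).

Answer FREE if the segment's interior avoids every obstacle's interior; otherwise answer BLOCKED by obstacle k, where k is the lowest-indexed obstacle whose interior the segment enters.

BLOCKED by obstacle 2

Obstacle 1 [(17,14) (24,14) (23,23) (21,23)]:
  edge (17,14)–(24,14): clear
  edge (24,14)–(23,23): clear
  edge (23,23)–(21,23): clear
  edge (21,23)–(17,14): clear
  midpoint (10,25/2) outside
  → clear
Obstacle 2 [(1,20) (3,16) (11,15) (7,23) (4,22)]:
  edge (1,20)–(3,16): clear
  edge (3,16)–(11,15): crosses AB
  edge (11,15)–(7,23): crosses AB
  edge (7,23)–(4,22): clear
  edge (4,22)–(1,20): clear
  → BLOCKED
Obstacle 3 [(13,9) (16,0) (23,0) (23,2) (21,11)]:
  edge (13,9)–(16,0): clear
  edge (16,0)–(23,0): clear
  edge (23,0)–(23,2): clear
  edge (23,2)–(21,11): clear
  edge (21,11)–(13,9): clear
  midpoint (10,25/2) outside
  → clear
Obstacle 4 [(0,0) (10,0) (2,8) (0,9)]:
  edge (0,0)–(10,0): clear
  edge (10,0)–(2,8): clear
  edge (2,8)–(0,9): clear
  edge (0,9)–(0,0): clear
  midpoint (10,25/2) outside
  → clear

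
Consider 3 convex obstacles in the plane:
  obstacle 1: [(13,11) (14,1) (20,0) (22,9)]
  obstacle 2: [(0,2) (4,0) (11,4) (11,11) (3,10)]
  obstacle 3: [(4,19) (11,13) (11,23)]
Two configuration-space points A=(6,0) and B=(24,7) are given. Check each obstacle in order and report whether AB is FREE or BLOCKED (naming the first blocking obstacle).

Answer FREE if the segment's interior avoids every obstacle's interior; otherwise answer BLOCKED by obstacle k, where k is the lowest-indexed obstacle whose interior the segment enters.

BLOCKED by obstacle 1

Obstacle 1 [(13,11) (14,1) (20,0) (22,9)]:
  edge (13,11)–(14,1): crosses AB
  edge (14,1)–(20,0): clear
  edge (20,0)–(22,9): crosses AB
  edge (22,9)–(13,11): clear
  → BLOCKED
Obstacle 2 [(0,2) (4,0) (11,4) (11,11) (3,10)]:
  edge (0,2)–(4,0): clear
  edge (4,0)–(11,4): clear
  edge (11,4)–(11,11): clear
  edge (11,11)–(3,10): clear
  edge (3,10)–(0,2): clear
  midpoint (15,7/2) outside
  → clear
Obstacle 3 [(4,19) (11,13) (11,23)]:
  edge (4,19)–(11,13): clear
  edge (11,13)–(11,23): clear
  edge (11,23)–(4,19): clear
  midpoint (15,7/2) outside
  → clear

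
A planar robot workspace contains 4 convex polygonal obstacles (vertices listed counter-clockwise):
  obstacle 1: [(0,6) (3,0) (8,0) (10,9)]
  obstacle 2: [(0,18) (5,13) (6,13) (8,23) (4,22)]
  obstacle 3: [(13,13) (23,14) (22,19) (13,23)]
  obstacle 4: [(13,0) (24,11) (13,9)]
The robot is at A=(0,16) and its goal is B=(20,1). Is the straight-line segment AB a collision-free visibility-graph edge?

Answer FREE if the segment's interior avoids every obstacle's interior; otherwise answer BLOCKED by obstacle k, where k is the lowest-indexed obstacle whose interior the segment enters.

BLOCKED by obstacle 1

Obstacle 1 [(0,6) (3,0) (8,0) (10,9)]:
  edge (0,6)–(3,0): clear
  edge (3,0)–(8,0): clear
  edge (8,0)–(10,9): crosses AB
  edge (10,9)–(0,6): crosses AB
  → BLOCKED
Obstacle 2 [(0,18) (5,13) (6,13) (8,23) (4,22)]:
  edge (0,18)–(5,13): clear
  edge (5,13)–(6,13): clear
  edge (6,13)–(8,23): clear
  edge (8,23)–(4,22): clear
  edge (4,22)–(0,18): clear
  midpoint (10,17/2) outside
  → clear
Obstacle 3 [(13,13) (23,14) (22,19) (13,23)]:
  edge (13,13)–(23,14): clear
  edge (23,14)–(22,19): clear
  edge (22,19)–(13,23): clear
  edge (13,23)–(13,13): clear
  midpoint (10,17/2) outside
  → clear
Obstacle 4 [(13,0) (24,11) (13,9)]:
  edge (13,0)–(24,11): crosses AB
  edge (24,11)–(13,9): clear
  edge (13,9)–(13,0): crosses AB
  → BLOCKED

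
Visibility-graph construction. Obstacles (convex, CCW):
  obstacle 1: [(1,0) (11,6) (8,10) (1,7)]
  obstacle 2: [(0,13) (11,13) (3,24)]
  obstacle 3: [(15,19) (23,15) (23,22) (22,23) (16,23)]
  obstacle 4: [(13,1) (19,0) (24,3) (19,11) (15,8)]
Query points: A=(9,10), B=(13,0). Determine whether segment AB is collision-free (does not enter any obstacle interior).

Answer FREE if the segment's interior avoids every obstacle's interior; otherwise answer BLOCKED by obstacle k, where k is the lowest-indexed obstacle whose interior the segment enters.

BLOCKED by obstacle 1

Obstacle 1 [(1,0) (11,6) (8,10) (1,7)]:
  edge (1,0)–(11,6): crosses AB
  edge (11,6)–(8,10): crosses AB
  edge (8,10)–(1,7): clear
  edge (1,7)–(1,0): clear
  → BLOCKED
Obstacle 2 [(0,13) (11,13) (3,24)]:
  edge (0,13)–(11,13): clear
  edge (11,13)–(3,24): clear
  edge (3,24)–(0,13): clear
  midpoint (11,5) outside
  → clear
Obstacle 3 [(15,19) (23,15) (23,22) (22,23) (16,23)]:
  edge (15,19)–(23,15): clear
  edge (23,15)–(23,22): clear
  edge (23,22)–(22,23): clear
  edge (22,23)–(16,23): clear
  edge (16,23)–(15,19): clear
  midpoint (11,5) outside
  → clear
Obstacle 4 [(13,1) (19,0) (24,3) (19,11) (15,8)]:
  edge (13,1)–(19,0): clear
  edge (19,0)–(24,3): clear
  edge (24,3)–(19,11): clear
  edge (19,11)–(15,8): clear
  edge (15,8)–(13,1): clear
  midpoint (11,5) outside
  → clear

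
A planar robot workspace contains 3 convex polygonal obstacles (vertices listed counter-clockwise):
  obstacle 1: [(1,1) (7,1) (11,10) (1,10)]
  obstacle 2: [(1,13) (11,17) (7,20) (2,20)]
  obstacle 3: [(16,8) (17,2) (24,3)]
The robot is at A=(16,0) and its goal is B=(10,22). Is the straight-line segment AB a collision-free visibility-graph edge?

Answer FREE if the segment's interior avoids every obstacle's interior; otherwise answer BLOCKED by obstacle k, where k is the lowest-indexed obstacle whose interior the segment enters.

Obstacle 1 [(1,1) (7,1) (11,10) (1,10)]:
  edge (1,1)–(7,1): clear
  edge (7,1)–(11,10): clear
  edge (11,10)–(1,10): clear
  edge (1,10)–(1,1): clear
  midpoint (13,11) outside
  → clear
Obstacle 2 [(1,13) (11,17) (7,20) (2,20)]:
  edge (1,13)–(11,17): clear
  edge (11,17)–(7,20): clear
  edge (7,20)–(2,20): clear
  edge (2,20)–(1,13): clear
  midpoint (13,11) outside
  → clear
Obstacle 3 [(16,8) (17,2) (24,3)]:
  edge (16,8)–(17,2): clear
  edge (17,2)–(24,3): clear
  edge (24,3)–(16,8): clear
  midpoint (13,11) outside
  → clear

FREE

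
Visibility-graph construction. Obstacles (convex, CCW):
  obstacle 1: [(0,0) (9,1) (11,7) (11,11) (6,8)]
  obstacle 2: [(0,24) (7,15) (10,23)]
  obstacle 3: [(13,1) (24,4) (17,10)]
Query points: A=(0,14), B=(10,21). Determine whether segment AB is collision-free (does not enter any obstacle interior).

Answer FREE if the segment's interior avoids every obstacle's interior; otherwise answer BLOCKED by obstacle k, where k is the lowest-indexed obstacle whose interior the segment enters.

Obstacle 1 [(0,0) (9,1) (11,7) (11,11) (6,8)]:
  edge (0,0)–(9,1): clear
  edge (9,1)–(11,7): clear
  edge (11,7)–(11,11): clear
  edge (11,11)–(6,8): clear
  edge (6,8)–(0,0): clear
  midpoint (5,35/2) outside
  → clear
Obstacle 2 [(0,24) (7,15) (10,23)]:
  edge (0,24)–(7,15): crosses AB
  edge (7,15)–(10,23): crosses AB
  edge (10,23)–(0,24): clear
  → BLOCKED
Obstacle 3 [(13,1) (24,4) (17,10)]:
  edge (13,1)–(24,4): clear
  edge (24,4)–(17,10): clear
  edge (17,10)–(13,1): clear
  midpoint (5,35/2) outside
  → clear

BLOCKED by obstacle 2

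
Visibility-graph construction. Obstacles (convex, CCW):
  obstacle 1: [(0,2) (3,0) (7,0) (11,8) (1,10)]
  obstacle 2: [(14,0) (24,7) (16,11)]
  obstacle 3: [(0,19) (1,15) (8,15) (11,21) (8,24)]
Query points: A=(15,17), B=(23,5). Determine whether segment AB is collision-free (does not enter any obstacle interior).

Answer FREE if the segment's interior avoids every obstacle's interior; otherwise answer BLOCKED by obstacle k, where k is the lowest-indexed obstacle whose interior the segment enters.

Obstacle 1 [(0,2) (3,0) (7,0) (11,8) (1,10)]:
  edge (0,2)–(3,0): clear
  edge (3,0)–(7,0): clear
  edge (7,0)–(11,8): clear
  edge (11,8)–(1,10): clear
  edge (1,10)–(0,2): clear
  midpoint (19,11) outside
  → clear
Obstacle 2 [(14,0) (24,7) (16,11)]:
  edge (14,0)–(24,7): crosses AB
  edge (24,7)–(16,11): crosses AB
  edge (16,11)–(14,0): clear
  → BLOCKED
Obstacle 3 [(0,19) (1,15) (8,15) (11,21) (8,24)]:
  edge (0,19)–(1,15): clear
  edge (1,15)–(8,15): clear
  edge (8,15)–(11,21): clear
  edge (11,21)–(8,24): clear
  edge (8,24)–(0,19): clear
  midpoint (19,11) outside
  → clear

BLOCKED by obstacle 2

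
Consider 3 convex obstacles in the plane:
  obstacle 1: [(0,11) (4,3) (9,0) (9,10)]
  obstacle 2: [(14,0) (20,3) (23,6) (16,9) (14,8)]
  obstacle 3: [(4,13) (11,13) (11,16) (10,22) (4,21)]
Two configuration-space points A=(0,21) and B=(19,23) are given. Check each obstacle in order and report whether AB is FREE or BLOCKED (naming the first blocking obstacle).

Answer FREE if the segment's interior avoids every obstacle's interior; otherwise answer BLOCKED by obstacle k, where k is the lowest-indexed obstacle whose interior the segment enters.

Obstacle 1 [(0,11) (4,3) (9,0) (9,10)]:
  edge (0,11)–(4,3): clear
  edge (4,3)–(9,0): clear
  edge (9,0)–(9,10): clear
  edge (9,10)–(0,11): clear
  midpoint (19/2,22) outside
  → clear
Obstacle 2 [(14,0) (20,3) (23,6) (16,9) (14,8)]:
  edge (14,0)–(20,3): clear
  edge (20,3)–(23,6): clear
  edge (23,6)–(16,9): clear
  edge (16,9)–(14,8): clear
  edge (14,8)–(14,0): clear
  midpoint (19/2,22) outside
  → clear
Obstacle 3 [(4,13) (11,13) (11,16) (10,22) (4,21)]:
  edge (4,13)–(11,13): clear
  edge (11,13)–(11,16): clear
  edge (11,16)–(10,22): clear
  edge (10,22)–(4,21): clear
  edge (4,21)–(4,13): clear
  midpoint (19/2,22) outside
  → clear

FREE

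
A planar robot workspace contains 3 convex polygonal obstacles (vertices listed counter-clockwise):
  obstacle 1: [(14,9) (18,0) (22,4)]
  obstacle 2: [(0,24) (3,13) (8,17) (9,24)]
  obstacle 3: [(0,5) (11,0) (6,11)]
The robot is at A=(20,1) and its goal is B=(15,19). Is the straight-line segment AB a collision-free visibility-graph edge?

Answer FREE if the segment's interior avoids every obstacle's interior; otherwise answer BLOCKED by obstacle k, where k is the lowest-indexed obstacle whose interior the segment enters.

Obstacle 1 [(14,9) (18,0) (22,4)]:
  edge (14,9)–(18,0): clear
  edge (18,0)–(22,4): crosses AB
  edge (22,4)–(14,9): crosses AB
  → BLOCKED
Obstacle 2 [(0,24) (3,13) (8,17) (9,24)]:
  edge (0,24)–(3,13): clear
  edge (3,13)–(8,17): clear
  edge (8,17)–(9,24): clear
  edge (9,24)–(0,24): clear
  midpoint (35/2,10) outside
  → clear
Obstacle 3 [(0,5) (11,0) (6,11)]:
  edge (0,5)–(11,0): clear
  edge (11,0)–(6,11): clear
  edge (6,11)–(0,5): clear
  midpoint (35/2,10) outside
  → clear

BLOCKED by obstacle 1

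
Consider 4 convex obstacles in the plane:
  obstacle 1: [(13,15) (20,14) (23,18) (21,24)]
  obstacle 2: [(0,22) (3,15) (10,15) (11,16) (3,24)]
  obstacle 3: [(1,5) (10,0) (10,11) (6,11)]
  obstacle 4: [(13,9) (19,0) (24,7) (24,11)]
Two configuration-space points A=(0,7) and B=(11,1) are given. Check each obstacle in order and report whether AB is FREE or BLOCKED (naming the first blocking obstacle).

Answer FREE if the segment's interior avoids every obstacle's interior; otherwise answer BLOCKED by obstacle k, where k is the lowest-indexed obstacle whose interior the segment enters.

BLOCKED by obstacle 3

Obstacle 1 [(13,15) (20,14) (23,18) (21,24)]:
  edge (13,15)–(20,14): clear
  edge (20,14)–(23,18): clear
  edge (23,18)–(21,24): clear
  edge (21,24)–(13,15): clear
  midpoint (11/2,4) outside
  → clear
Obstacle 2 [(0,22) (3,15) (10,15) (11,16) (3,24)]:
  edge (0,22)–(3,15): clear
  edge (3,15)–(10,15): clear
  edge (10,15)–(11,16): clear
  edge (11,16)–(3,24): clear
  edge (3,24)–(0,22): clear
  midpoint (11/2,4) outside
  → clear
Obstacle 3 [(1,5) (10,0) (10,11) (6,11)]:
  edge (1,5)–(10,0): clear
  edge (10,0)–(10,11): crosses AB
  edge (10,11)–(6,11): clear
  edge (6,11)–(1,5): crosses AB
  → BLOCKED
Obstacle 4 [(13,9) (19,0) (24,7) (24,11)]:
  edge (13,9)–(19,0): clear
  edge (19,0)–(24,7): clear
  edge (24,7)–(24,11): clear
  edge (24,11)–(13,9): clear
  midpoint (11/2,4) outside
  → clear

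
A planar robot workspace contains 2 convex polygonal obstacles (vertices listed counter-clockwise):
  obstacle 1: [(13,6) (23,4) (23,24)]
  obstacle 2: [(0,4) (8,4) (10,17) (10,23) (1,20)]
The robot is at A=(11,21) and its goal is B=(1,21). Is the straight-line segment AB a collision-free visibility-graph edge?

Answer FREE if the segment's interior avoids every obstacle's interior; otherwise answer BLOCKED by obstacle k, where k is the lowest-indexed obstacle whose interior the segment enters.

BLOCKED by obstacle 2

Obstacle 1 [(13,6) (23,4) (23,24)]:
  edge (13,6)–(23,4): clear
  edge (23,4)–(23,24): clear
  edge (23,24)–(13,6): clear
  midpoint (6,21) outside
  → clear
Obstacle 2 [(0,4) (8,4) (10,17) (10,23) (1,20)]:
  edge (0,4)–(8,4): clear
  edge (8,4)–(10,17): clear
  edge (10,17)–(10,23): crosses AB
  edge (10,23)–(1,20): crosses AB
  edge (1,20)–(0,4): clear
  → BLOCKED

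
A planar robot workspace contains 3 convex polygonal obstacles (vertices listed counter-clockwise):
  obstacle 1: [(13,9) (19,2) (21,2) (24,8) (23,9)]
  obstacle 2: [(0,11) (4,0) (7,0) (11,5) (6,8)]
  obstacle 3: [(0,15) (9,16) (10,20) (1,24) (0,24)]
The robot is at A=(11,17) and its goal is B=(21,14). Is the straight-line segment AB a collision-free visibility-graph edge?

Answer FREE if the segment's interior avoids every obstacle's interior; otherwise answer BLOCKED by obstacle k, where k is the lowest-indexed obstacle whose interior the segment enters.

FREE

Obstacle 1 [(13,9) (19,2) (21,2) (24,8) (23,9)]:
  edge (13,9)–(19,2): clear
  edge (19,2)–(21,2): clear
  edge (21,2)–(24,8): clear
  edge (24,8)–(23,9): clear
  edge (23,9)–(13,9): clear
  midpoint (16,31/2) outside
  → clear
Obstacle 2 [(0,11) (4,0) (7,0) (11,5) (6,8)]:
  edge (0,11)–(4,0): clear
  edge (4,0)–(7,0): clear
  edge (7,0)–(11,5): clear
  edge (11,5)–(6,8): clear
  edge (6,8)–(0,11): clear
  midpoint (16,31/2) outside
  → clear
Obstacle 3 [(0,15) (9,16) (10,20) (1,24) (0,24)]:
  edge (0,15)–(9,16): clear
  edge (9,16)–(10,20): clear
  edge (10,20)–(1,24): clear
  edge (1,24)–(0,24): clear
  edge (0,24)–(0,15): clear
  midpoint (16,31/2) outside
  → clear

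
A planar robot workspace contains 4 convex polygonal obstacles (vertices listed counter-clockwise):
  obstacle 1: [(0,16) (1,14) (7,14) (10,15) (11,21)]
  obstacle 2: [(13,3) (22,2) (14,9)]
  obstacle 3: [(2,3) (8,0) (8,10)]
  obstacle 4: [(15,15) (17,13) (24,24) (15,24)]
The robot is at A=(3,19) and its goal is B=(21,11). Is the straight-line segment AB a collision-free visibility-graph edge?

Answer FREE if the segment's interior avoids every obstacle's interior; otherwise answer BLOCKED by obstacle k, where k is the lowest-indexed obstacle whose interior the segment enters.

Obstacle 1 [(0,16) (1,14) (7,14) (10,15) (11,21)]:
  edge (0,16)–(1,14): clear
  edge (1,14)–(7,14): clear
  edge (7,14)–(10,15): clear
  edge (10,15)–(11,21): crosses AB
  edge (11,21)–(0,16): crosses AB
  → BLOCKED
Obstacle 2 [(13,3) (22,2) (14,9)]:
  edge (13,3)–(22,2): clear
  edge (22,2)–(14,9): clear
  edge (14,9)–(13,3): clear
  midpoint (12,15) outside
  → clear
Obstacle 3 [(2,3) (8,0) (8,10)]:
  edge (2,3)–(8,0): clear
  edge (8,0)–(8,10): clear
  edge (8,10)–(2,3): clear
  midpoint (12,15) outside
  → clear
Obstacle 4 [(15,15) (17,13) (24,24) (15,24)]:
  edge (15,15)–(17,13): clear
  edge (17,13)–(24,24): clear
  edge (24,24)–(15,24): clear
  edge (15,24)–(15,15): clear
  midpoint (12,15) outside
  → clear

BLOCKED by obstacle 1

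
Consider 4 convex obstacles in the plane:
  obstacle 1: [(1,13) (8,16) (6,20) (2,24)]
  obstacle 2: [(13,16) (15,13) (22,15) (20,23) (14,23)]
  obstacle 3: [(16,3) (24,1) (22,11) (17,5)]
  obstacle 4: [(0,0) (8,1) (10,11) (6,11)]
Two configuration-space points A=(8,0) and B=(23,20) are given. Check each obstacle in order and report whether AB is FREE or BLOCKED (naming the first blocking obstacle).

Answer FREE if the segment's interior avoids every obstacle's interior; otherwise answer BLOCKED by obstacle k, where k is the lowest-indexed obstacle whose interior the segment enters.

Obstacle 1 [(1,13) (8,16) (6,20) (2,24)]:
  edge (1,13)–(8,16): clear
  edge (8,16)–(6,20): clear
  edge (6,20)–(2,24): clear
  edge (2,24)–(1,13): clear
  midpoint (31/2,10) outside
  → clear
Obstacle 2 [(13,16) (15,13) (22,15) (20,23) (14,23)]:
  edge (13,16)–(15,13): clear
  edge (15,13)–(22,15): crosses AB
  edge (22,15)–(20,23): crosses AB
  edge (20,23)–(14,23): clear
  edge (14,23)–(13,16): clear
  → BLOCKED
Obstacle 3 [(16,3) (24,1) (22,11) (17,5)]:
  edge (16,3)–(24,1): clear
  edge (24,1)–(22,11): clear
  edge (22,11)–(17,5): clear
  edge (17,5)–(16,3): clear
  midpoint (31/2,10) outside
  → clear
Obstacle 4 [(0,0) (8,1) (10,11) (6,11)]:
  edge (0,0)–(8,1): clear
  edge (8,1)–(10,11): clear
  edge (10,11)–(6,11): clear
  edge (6,11)–(0,0): clear
  midpoint (31/2,10) outside
  → clear

BLOCKED by obstacle 2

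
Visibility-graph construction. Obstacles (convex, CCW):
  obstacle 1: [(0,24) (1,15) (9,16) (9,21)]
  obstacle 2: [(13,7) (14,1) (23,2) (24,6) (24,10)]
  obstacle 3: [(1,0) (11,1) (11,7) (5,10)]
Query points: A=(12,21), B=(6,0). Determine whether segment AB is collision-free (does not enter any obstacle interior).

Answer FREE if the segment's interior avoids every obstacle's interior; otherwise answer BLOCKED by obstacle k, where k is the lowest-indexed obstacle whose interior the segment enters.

BLOCKED by obstacle 3

Obstacle 1 [(0,24) (1,15) (9,16) (9,21)]:
  edge (0,24)–(1,15): clear
  edge (1,15)–(9,16): clear
  edge (9,16)–(9,21): clear
  edge (9,21)–(0,24): clear
  midpoint (9,21/2) outside
  → clear
Obstacle 2 [(13,7) (14,1) (23,2) (24,6) (24,10)]:
  edge (13,7)–(14,1): clear
  edge (14,1)–(23,2): clear
  edge (23,2)–(24,6): clear
  edge (24,6)–(24,10): clear
  edge (24,10)–(13,7): clear
  midpoint (9,21/2) outside
  → clear
Obstacle 3 [(1,0) (11,1) (11,7) (5,10)]:
  edge (1,0)–(11,1): crosses AB
  edge (11,1)–(11,7): clear
  edge (11,7)–(5,10): crosses AB
  edge (5,10)–(1,0): clear
  → BLOCKED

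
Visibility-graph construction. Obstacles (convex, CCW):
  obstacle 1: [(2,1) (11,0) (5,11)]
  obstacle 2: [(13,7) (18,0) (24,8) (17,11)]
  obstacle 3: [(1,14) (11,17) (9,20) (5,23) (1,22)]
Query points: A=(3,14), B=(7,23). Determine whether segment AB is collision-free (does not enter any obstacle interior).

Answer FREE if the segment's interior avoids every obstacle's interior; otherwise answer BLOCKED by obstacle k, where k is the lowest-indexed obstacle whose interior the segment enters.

Obstacle 1 [(2,1) (11,0) (5,11)]:
  edge (2,1)–(11,0): clear
  edge (11,0)–(5,11): clear
  edge (5,11)–(2,1): clear
  midpoint (5,37/2) outside
  → clear
Obstacle 2 [(13,7) (18,0) (24,8) (17,11)]:
  edge (13,7)–(18,0): clear
  edge (18,0)–(24,8): clear
  edge (24,8)–(17,11): clear
  edge (17,11)–(13,7): clear
  midpoint (5,37/2) outside
  → clear
Obstacle 3 [(1,14) (11,17) (9,20) (5,23) (1,22)]:
  edge (1,14)–(11,17): crosses AB
  edge (11,17)–(9,20): clear
  edge (9,20)–(5,23): crosses AB
  edge (5,23)–(1,22): clear
  edge (1,22)–(1,14): clear
  → BLOCKED

BLOCKED by obstacle 3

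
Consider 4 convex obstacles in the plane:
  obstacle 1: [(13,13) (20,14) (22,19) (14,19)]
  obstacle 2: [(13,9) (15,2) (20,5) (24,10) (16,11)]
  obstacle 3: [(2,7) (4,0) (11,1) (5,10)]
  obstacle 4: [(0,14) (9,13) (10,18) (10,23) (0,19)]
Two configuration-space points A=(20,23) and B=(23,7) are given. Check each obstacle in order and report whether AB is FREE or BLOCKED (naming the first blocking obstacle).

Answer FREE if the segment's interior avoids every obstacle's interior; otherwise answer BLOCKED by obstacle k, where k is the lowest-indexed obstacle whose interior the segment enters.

BLOCKED by obstacle 1

Obstacle 1 [(13,13) (20,14) (22,19) (14,19)]:
  edge (13,13)–(20,14): clear
  edge (20,14)–(22,19): crosses AB
  edge (22,19)–(14,19): crosses AB
  edge (14,19)–(13,13): clear
  → BLOCKED
Obstacle 2 [(13,9) (15,2) (20,5) (24,10) (16,11)]:
  edge (13,9)–(15,2): clear
  edge (15,2)–(20,5): clear
  edge (20,5)–(24,10): crosses AB
  edge (24,10)–(16,11): crosses AB
  edge (16,11)–(13,9): clear
  → BLOCKED
Obstacle 3 [(2,7) (4,0) (11,1) (5,10)]:
  edge (2,7)–(4,0): clear
  edge (4,0)–(11,1): clear
  edge (11,1)–(5,10): clear
  edge (5,10)–(2,7): clear
  midpoint (43/2,15) outside
  → clear
Obstacle 4 [(0,14) (9,13) (10,18) (10,23) (0,19)]:
  edge (0,14)–(9,13): clear
  edge (9,13)–(10,18): clear
  edge (10,18)–(10,23): clear
  edge (10,23)–(0,19): clear
  edge (0,19)–(0,14): clear
  midpoint (43/2,15) outside
  → clear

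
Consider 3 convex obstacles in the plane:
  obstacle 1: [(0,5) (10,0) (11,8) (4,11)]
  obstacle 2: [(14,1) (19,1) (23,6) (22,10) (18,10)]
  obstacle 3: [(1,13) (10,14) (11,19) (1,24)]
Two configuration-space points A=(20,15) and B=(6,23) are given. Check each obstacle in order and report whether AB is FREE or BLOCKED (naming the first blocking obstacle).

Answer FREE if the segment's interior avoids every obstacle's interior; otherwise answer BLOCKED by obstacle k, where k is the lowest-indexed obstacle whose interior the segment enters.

Obstacle 1 [(0,5) (10,0) (11,8) (4,11)]:
  edge (0,5)–(10,0): clear
  edge (10,0)–(11,8): clear
  edge (11,8)–(4,11): clear
  edge (4,11)–(0,5): clear
  midpoint (13,19) outside
  → clear
Obstacle 2 [(14,1) (19,1) (23,6) (22,10) (18,10)]:
  edge (14,1)–(19,1): clear
  edge (19,1)–(23,6): clear
  edge (23,6)–(22,10): clear
  edge (22,10)–(18,10): clear
  edge (18,10)–(14,1): clear
  midpoint (13,19) outside
  → clear
Obstacle 3 [(1,13) (10,14) (11,19) (1,24)]:
  edge (1,13)–(10,14): clear
  edge (10,14)–(11,19): clear
  edge (11,19)–(1,24): clear
  edge (1,24)–(1,13): clear
  midpoint (13,19) outside
  → clear

FREE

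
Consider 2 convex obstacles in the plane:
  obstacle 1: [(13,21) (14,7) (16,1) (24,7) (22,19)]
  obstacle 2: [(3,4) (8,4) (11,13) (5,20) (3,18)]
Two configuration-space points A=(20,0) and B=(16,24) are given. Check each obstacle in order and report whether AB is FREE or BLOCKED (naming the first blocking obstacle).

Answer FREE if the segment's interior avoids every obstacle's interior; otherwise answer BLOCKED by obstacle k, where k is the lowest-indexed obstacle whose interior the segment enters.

BLOCKED by obstacle 1

Obstacle 1 [(13,21) (14,7) (16,1) (24,7) (22,19)]:
  edge (13,21)–(14,7): clear
  edge (14,7)–(16,1): clear
  edge (16,1)–(24,7): crosses AB
  edge (24,7)–(22,19): clear
  edge (22,19)–(13,21): crosses AB
  → BLOCKED
Obstacle 2 [(3,4) (8,4) (11,13) (5,20) (3,18)]:
  edge (3,4)–(8,4): clear
  edge (8,4)–(11,13): clear
  edge (11,13)–(5,20): clear
  edge (5,20)–(3,18): clear
  edge (3,18)–(3,4): clear
  midpoint (18,12) outside
  → clear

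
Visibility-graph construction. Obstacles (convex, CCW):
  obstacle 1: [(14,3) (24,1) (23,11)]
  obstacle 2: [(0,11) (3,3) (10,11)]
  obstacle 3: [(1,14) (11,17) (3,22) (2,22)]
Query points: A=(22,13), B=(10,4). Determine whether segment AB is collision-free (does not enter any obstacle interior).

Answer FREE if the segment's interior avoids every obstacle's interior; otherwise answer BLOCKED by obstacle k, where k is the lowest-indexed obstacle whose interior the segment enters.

Obstacle 1 [(14,3) (24,1) (23,11)]:
  edge (14,3)–(24,1): clear
  edge (24,1)–(23,11): clear
  edge (23,11)–(14,3): clear
  midpoint (16,17/2) outside
  → clear
Obstacle 2 [(0,11) (3,3) (10,11)]:
  edge (0,11)–(3,3): clear
  edge (3,3)–(10,11): clear
  edge (10,11)–(0,11): clear
  midpoint (16,17/2) outside
  → clear
Obstacle 3 [(1,14) (11,17) (3,22) (2,22)]:
  edge (1,14)–(11,17): clear
  edge (11,17)–(3,22): clear
  edge (3,22)–(2,22): clear
  edge (2,22)–(1,14): clear
  midpoint (16,17/2) outside
  → clear

FREE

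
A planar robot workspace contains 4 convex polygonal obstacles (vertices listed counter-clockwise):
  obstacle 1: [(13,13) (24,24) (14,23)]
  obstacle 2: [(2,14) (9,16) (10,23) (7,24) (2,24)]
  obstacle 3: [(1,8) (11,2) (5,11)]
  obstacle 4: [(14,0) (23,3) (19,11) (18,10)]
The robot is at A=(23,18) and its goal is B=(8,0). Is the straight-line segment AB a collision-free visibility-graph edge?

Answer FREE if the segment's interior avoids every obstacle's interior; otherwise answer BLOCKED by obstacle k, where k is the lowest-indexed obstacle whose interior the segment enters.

Obstacle 1 [(13,13) (24,24) (14,23)]:
  edge (13,13)–(24,24): clear
  edge (24,24)–(14,23): clear
  edge (14,23)–(13,13): clear
  midpoint (31/2,9) outside
  → clear
Obstacle 2 [(2,14) (9,16) (10,23) (7,24) (2,24)]:
  edge (2,14)–(9,16): clear
  edge (9,16)–(10,23): clear
  edge (10,23)–(7,24): clear
  edge (7,24)–(2,24): clear
  edge (2,24)–(2,14): clear
  midpoint (31/2,9) outside
  → clear
Obstacle 3 [(1,8) (11,2) (5,11)]:
  edge (1,8)–(11,2): crosses AB
  edge (11,2)–(5,11): crosses AB
  edge (5,11)–(1,8): clear
  → BLOCKED
Obstacle 4 [(14,0) (23,3) (19,11) (18,10)]:
  edge (14,0)–(23,3): clear
  edge (23,3)–(19,11): clear
  edge (19,11)–(18,10): clear
  edge (18,10)–(14,0): clear
  midpoint (31/2,9) outside
  → clear

BLOCKED by obstacle 3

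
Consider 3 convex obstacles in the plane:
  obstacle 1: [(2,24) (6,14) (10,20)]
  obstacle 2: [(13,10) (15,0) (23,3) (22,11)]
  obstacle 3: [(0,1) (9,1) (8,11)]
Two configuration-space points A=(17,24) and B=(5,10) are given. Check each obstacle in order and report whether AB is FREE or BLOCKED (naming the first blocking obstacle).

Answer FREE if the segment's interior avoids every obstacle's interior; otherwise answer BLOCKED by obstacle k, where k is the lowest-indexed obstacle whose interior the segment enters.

FREE

Obstacle 1 [(2,24) (6,14) (10,20)]:
  edge (2,24)–(6,14): clear
  edge (6,14)–(10,20): clear
  edge (10,20)–(2,24): clear
  midpoint (11,17) outside
  → clear
Obstacle 2 [(13,10) (15,0) (23,3) (22,11)]:
  edge (13,10)–(15,0): clear
  edge (15,0)–(23,3): clear
  edge (23,3)–(22,11): clear
  edge (22,11)–(13,10): clear
  midpoint (11,17) outside
  → clear
Obstacle 3 [(0,1) (9,1) (8,11)]:
  edge (0,1)–(9,1): clear
  edge (9,1)–(8,11): clear
  edge (8,11)–(0,1): clear
  midpoint (11,17) outside
  → clear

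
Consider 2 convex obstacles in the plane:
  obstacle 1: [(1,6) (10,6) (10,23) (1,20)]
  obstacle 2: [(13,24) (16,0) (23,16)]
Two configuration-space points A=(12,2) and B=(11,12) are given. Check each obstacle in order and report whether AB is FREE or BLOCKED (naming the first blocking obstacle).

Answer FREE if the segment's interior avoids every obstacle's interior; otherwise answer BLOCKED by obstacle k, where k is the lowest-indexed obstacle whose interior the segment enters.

FREE

Obstacle 1 [(1,6) (10,6) (10,23) (1,20)]:
  edge (1,6)–(10,6): clear
  edge (10,6)–(10,23): clear
  edge (10,23)–(1,20): clear
  edge (1,20)–(1,6): clear
  midpoint (23/2,7) outside
  → clear
Obstacle 2 [(13,24) (16,0) (23,16)]:
  edge (13,24)–(16,0): clear
  edge (16,0)–(23,16): clear
  edge (23,16)–(13,24): clear
  midpoint (23/2,7) outside
  → clear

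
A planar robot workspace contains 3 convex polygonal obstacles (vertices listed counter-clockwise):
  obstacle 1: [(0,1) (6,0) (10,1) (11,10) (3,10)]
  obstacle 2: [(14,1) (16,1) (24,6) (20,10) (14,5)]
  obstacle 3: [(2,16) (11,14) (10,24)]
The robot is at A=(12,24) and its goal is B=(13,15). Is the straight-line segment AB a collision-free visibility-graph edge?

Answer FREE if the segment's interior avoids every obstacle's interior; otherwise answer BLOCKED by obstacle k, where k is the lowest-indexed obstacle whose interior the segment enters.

Obstacle 1 [(0,1) (6,0) (10,1) (11,10) (3,10)]:
  edge (0,1)–(6,0): clear
  edge (6,0)–(10,1): clear
  edge (10,1)–(11,10): clear
  edge (11,10)–(3,10): clear
  edge (3,10)–(0,1): clear
  midpoint (25/2,39/2) outside
  → clear
Obstacle 2 [(14,1) (16,1) (24,6) (20,10) (14,5)]:
  edge (14,1)–(16,1): clear
  edge (16,1)–(24,6): clear
  edge (24,6)–(20,10): clear
  edge (20,10)–(14,5): clear
  edge (14,5)–(14,1): clear
  midpoint (25/2,39/2) outside
  → clear
Obstacle 3 [(2,16) (11,14) (10,24)]:
  edge (2,16)–(11,14): clear
  edge (11,14)–(10,24): clear
  edge (10,24)–(2,16): clear
  midpoint (25/2,39/2) outside
  → clear

FREE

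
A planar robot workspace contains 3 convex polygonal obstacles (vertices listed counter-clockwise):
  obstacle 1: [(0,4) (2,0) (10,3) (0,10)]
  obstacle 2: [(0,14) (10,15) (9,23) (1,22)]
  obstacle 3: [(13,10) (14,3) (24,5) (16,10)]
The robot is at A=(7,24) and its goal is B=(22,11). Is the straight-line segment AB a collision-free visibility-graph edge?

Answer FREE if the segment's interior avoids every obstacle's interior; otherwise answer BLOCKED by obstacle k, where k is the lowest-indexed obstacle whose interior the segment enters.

BLOCKED by obstacle 2

Obstacle 1 [(0,4) (2,0) (10,3) (0,10)]:
  edge (0,4)–(2,0): clear
  edge (2,0)–(10,3): clear
  edge (10,3)–(0,10): clear
  edge (0,10)–(0,4): clear
  midpoint (29/2,35/2) outside
  → clear
Obstacle 2 [(0,14) (10,15) (9,23) (1,22)]:
  edge (0,14)–(10,15): clear
  edge (10,15)–(9,23): crosses AB
  edge (9,23)–(1,22): crosses AB
  edge (1,22)–(0,14): clear
  → BLOCKED
Obstacle 3 [(13,10) (14,3) (24,5) (16,10)]:
  edge (13,10)–(14,3): clear
  edge (14,3)–(24,5): clear
  edge (24,5)–(16,10): clear
  edge (16,10)–(13,10): clear
  midpoint (29/2,35/2) outside
  → clear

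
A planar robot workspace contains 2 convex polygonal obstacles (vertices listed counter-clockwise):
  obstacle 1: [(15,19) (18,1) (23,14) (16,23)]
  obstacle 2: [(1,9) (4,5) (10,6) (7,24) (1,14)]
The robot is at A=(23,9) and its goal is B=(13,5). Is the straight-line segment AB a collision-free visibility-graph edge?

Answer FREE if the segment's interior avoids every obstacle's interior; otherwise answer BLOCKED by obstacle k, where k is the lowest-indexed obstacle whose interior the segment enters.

BLOCKED by obstacle 1

Obstacle 1 [(15,19) (18,1) (23,14) (16,23)]:
  edge (15,19)–(18,1): crosses AB
  edge (18,1)–(23,14): crosses AB
  edge (23,14)–(16,23): clear
  edge (16,23)–(15,19): clear
  → BLOCKED
Obstacle 2 [(1,9) (4,5) (10,6) (7,24) (1,14)]:
  edge (1,9)–(4,5): clear
  edge (4,5)–(10,6): clear
  edge (10,6)–(7,24): clear
  edge (7,24)–(1,14): clear
  edge (1,14)–(1,9): clear
  midpoint (18,7) outside
  → clear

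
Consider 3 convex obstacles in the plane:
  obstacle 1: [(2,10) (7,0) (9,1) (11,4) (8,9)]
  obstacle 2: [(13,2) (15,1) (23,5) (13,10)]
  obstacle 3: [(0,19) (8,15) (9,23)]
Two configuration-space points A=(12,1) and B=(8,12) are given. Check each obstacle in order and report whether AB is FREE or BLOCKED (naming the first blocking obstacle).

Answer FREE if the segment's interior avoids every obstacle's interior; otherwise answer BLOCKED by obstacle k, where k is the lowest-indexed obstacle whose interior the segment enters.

BLOCKED by obstacle 1

Obstacle 1 [(2,10) (7,0) (9,1) (11,4) (8,9)]:
  edge (2,10)–(7,0): clear
  edge (7,0)–(9,1): clear
  edge (9,1)–(11,4): crosses AB
  edge (11,4)–(8,9): crosses AB
  edge (8,9)–(2,10): clear
  → BLOCKED
Obstacle 2 [(13,2) (15,1) (23,5) (13,10)]:
  edge (13,2)–(15,1): clear
  edge (15,1)–(23,5): clear
  edge (23,5)–(13,10): clear
  edge (13,10)–(13,2): clear
  midpoint (10,13/2) outside
  → clear
Obstacle 3 [(0,19) (8,15) (9,23)]:
  edge (0,19)–(8,15): clear
  edge (8,15)–(9,23): clear
  edge (9,23)–(0,19): clear
  midpoint (10,13/2) outside
  → clear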